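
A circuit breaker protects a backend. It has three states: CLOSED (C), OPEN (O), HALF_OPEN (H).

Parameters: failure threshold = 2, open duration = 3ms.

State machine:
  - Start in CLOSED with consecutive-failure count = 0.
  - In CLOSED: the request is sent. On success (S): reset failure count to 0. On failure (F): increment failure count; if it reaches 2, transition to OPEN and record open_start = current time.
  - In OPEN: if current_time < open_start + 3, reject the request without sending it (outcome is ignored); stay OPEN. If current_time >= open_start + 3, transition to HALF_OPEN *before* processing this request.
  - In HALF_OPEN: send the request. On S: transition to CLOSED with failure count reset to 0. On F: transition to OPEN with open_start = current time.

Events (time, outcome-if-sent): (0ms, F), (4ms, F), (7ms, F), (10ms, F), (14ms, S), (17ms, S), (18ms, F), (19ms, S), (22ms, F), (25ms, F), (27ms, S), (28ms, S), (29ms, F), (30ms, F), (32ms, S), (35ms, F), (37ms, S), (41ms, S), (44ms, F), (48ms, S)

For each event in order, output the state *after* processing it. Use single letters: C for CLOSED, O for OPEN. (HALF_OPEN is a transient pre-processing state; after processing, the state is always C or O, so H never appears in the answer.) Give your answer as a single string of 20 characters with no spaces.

State after each event:
  event#1 t=0ms outcome=F: state=CLOSED
  event#2 t=4ms outcome=F: state=OPEN
  event#3 t=7ms outcome=F: state=OPEN
  event#4 t=10ms outcome=F: state=OPEN
  event#5 t=14ms outcome=S: state=CLOSED
  event#6 t=17ms outcome=S: state=CLOSED
  event#7 t=18ms outcome=F: state=CLOSED
  event#8 t=19ms outcome=S: state=CLOSED
  event#9 t=22ms outcome=F: state=CLOSED
  event#10 t=25ms outcome=F: state=OPEN
  event#11 t=27ms outcome=S: state=OPEN
  event#12 t=28ms outcome=S: state=CLOSED
  event#13 t=29ms outcome=F: state=CLOSED
  event#14 t=30ms outcome=F: state=OPEN
  event#15 t=32ms outcome=S: state=OPEN
  event#16 t=35ms outcome=F: state=OPEN
  event#17 t=37ms outcome=S: state=OPEN
  event#18 t=41ms outcome=S: state=CLOSED
  event#19 t=44ms outcome=F: state=CLOSED
  event#20 t=48ms outcome=S: state=CLOSED

Answer: COOOCCCCCOOCCOOOOCCC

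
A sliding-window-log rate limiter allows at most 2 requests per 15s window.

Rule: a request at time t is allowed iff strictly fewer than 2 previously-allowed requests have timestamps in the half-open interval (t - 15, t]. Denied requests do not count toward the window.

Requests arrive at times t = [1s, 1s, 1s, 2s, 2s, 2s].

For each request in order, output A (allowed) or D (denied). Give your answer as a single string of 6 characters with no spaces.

Tracking allowed requests in the window:
  req#1 t=1s: ALLOW
  req#2 t=1s: ALLOW
  req#3 t=1s: DENY
  req#4 t=2s: DENY
  req#5 t=2s: DENY
  req#6 t=2s: DENY

Answer: AADDDD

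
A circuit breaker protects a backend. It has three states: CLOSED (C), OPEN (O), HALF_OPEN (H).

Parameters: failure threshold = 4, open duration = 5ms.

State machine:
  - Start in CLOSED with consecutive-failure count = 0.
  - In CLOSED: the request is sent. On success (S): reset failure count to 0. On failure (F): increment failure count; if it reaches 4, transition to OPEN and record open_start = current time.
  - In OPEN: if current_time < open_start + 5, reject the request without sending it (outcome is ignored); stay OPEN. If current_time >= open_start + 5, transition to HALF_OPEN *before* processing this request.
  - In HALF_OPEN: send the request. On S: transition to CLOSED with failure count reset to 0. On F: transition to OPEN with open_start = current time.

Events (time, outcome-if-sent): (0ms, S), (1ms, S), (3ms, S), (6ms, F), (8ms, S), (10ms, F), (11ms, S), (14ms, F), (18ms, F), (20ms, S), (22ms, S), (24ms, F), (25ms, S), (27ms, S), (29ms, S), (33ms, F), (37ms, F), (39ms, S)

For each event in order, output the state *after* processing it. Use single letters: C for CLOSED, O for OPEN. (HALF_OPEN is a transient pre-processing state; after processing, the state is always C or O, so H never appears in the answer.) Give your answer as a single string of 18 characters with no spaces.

State after each event:
  event#1 t=0ms outcome=S: state=CLOSED
  event#2 t=1ms outcome=S: state=CLOSED
  event#3 t=3ms outcome=S: state=CLOSED
  event#4 t=6ms outcome=F: state=CLOSED
  event#5 t=8ms outcome=S: state=CLOSED
  event#6 t=10ms outcome=F: state=CLOSED
  event#7 t=11ms outcome=S: state=CLOSED
  event#8 t=14ms outcome=F: state=CLOSED
  event#9 t=18ms outcome=F: state=CLOSED
  event#10 t=20ms outcome=S: state=CLOSED
  event#11 t=22ms outcome=S: state=CLOSED
  event#12 t=24ms outcome=F: state=CLOSED
  event#13 t=25ms outcome=S: state=CLOSED
  event#14 t=27ms outcome=S: state=CLOSED
  event#15 t=29ms outcome=S: state=CLOSED
  event#16 t=33ms outcome=F: state=CLOSED
  event#17 t=37ms outcome=F: state=CLOSED
  event#18 t=39ms outcome=S: state=CLOSED

Answer: CCCCCCCCCCCCCCCCCC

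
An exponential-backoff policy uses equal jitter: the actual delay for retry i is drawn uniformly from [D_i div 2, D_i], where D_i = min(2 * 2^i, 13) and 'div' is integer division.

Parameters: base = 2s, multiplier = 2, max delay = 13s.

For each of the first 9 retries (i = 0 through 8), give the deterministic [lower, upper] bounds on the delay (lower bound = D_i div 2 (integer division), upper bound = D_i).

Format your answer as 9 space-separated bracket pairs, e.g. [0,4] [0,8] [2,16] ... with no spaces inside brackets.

Computing bounds per retry:
  i=0: D_i=min(2*2^0,13)=2, bounds=[1,2]
  i=1: D_i=min(2*2^1,13)=4, bounds=[2,4]
  i=2: D_i=min(2*2^2,13)=8, bounds=[4,8]
  i=3: D_i=min(2*2^3,13)=13, bounds=[6,13]
  i=4: D_i=min(2*2^4,13)=13, bounds=[6,13]
  i=5: D_i=min(2*2^5,13)=13, bounds=[6,13]
  i=6: D_i=min(2*2^6,13)=13, bounds=[6,13]
  i=7: D_i=min(2*2^7,13)=13, bounds=[6,13]
  i=8: D_i=min(2*2^8,13)=13, bounds=[6,13]

Answer: [1,2] [2,4] [4,8] [6,13] [6,13] [6,13] [6,13] [6,13] [6,13]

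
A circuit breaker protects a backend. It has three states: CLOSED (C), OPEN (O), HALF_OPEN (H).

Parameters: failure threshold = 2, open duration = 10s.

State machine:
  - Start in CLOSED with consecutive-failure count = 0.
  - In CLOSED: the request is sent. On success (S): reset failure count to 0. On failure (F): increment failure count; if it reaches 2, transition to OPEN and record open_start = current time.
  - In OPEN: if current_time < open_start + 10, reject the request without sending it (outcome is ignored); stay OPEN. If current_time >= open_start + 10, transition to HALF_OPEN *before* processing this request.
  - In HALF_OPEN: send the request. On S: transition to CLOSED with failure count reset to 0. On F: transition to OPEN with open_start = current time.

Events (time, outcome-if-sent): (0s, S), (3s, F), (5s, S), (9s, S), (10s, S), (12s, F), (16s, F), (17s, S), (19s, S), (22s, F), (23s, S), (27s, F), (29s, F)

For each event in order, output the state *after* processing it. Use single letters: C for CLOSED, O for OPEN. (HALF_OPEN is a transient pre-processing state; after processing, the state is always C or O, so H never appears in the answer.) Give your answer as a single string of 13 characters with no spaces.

State after each event:
  event#1 t=0s outcome=S: state=CLOSED
  event#2 t=3s outcome=F: state=CLOSED
  event#3 t=5s outcome=S: state=CLOSED
  event#4 t=9s outcome=S: state=CLOSED
  event#5 t=10s outcome=S: state=CLOSED
  event#6 t=12s outcome=F: state=CLOSED
  event#7 t=16s outcome=F: state=OPEN
  event#8 t=17s outcome=S: state=OPEN
  event#9 t=19s outcome=S: state=OPEN
  event#10 t=22s outcome=F: state=OPEN
  event#11 t=23s outcome=S: state=OPEN
  event#12 t=27s outcome=F: state=OPEN
  event#13 t=29s outcome=F: state=OPEN

Answer: CCCCCCOOOOOOO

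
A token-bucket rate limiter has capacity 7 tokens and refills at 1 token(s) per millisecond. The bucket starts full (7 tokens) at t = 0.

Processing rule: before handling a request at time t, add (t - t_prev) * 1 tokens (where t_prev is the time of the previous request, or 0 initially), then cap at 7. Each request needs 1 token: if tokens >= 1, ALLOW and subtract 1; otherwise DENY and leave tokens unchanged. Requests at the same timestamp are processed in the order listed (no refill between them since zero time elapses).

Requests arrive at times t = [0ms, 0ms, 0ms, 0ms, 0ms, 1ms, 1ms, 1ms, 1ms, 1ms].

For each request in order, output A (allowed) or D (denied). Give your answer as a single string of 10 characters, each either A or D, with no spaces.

Simulating step by step:
  req#1 t=0ms: ALLOW
  req#2 t=0ms: ALLOW
  req#3 t=0ms: ALLOW
  req#4 t=0ms: ALLOW
  req#5 t=0ms: ALLOW
  req#6 t=1ms: ALLOW
  req#7 t=1ms: ALLOW
  req#8 t=1ms: ALLOW
  req#9 t=1ms: DENY
  req#10 t=1ms: DENY

Answer: AAAAAAAADD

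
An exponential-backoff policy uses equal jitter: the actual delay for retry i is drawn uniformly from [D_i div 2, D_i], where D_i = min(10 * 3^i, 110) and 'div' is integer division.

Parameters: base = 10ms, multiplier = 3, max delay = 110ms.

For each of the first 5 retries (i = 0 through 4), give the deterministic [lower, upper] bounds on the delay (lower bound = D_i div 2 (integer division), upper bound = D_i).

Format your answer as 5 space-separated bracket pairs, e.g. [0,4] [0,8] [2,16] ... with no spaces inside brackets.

Computing bounds per retry:
  i=0: D_i=min(10*3^0,110)=10, bounds=[5,10]
  i=1: D_i=min(10*3^1,110)=30, bounds=[15,30]
  i=2: D_i=min(10*3^2,110)=90, bounds=[45,90]
  i=3: D_i=min(10*3^3,110)=110, bounds=[55,110]
  i=4: D_i=min(10*3^4,110)=110, bounds=[55,110]

Answer: [5,10] [15,30] [45,90] [55,110] [55,110]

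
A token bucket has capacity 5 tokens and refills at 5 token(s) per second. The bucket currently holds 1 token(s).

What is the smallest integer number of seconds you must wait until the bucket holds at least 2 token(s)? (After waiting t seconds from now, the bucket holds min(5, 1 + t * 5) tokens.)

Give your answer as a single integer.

Need 1 + t * 5 >= 2, so t >= 1/5.
Smallest integer t = ceil(1/5) = 1.

Answer: 1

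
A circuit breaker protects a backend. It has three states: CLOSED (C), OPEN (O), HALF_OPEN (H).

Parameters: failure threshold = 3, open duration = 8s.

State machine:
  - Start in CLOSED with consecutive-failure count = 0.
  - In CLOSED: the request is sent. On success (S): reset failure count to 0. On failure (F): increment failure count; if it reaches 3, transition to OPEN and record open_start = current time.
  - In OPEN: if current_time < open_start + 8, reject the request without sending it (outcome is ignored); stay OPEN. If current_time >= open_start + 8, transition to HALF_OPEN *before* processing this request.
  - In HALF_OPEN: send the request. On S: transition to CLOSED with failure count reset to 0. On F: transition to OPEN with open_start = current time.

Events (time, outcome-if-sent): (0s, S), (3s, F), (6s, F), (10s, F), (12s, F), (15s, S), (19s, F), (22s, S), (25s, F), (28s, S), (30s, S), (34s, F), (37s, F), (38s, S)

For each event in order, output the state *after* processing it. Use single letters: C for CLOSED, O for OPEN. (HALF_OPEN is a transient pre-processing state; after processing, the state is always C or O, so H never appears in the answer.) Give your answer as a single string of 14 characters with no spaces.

State after each event:
  event#1 t=0s outcome=S: state=CLOSED
  event#2 t=3s outcome=F: state=CLOSED
  event#3 t=6s outcome=F: state=CLOSED
  event#4 t=10s outcome=F: state=OPEN
  event#5 t=12s outcome=F: state=OPEN
  event#6 t=15s outcome=S: state=OPEN
  event#7 t=19s outcome=F: state=OPEN
  event#8 t=22s outcome=S: state=OPEN
  event#9 t=25s outcome=F: state=OPEN
  event#10 t=28s outcome=S: state=CLOSED
  event#11 t=30s outcome=S: state=CLOSED
  event#12 t=34s outcome=F: state=CLOSED
  event#13 t=37s outcome=F: state=CLOSED
  event#14 t=38s outcome=S: state=CLOSED

Answer: CCCOOOOOOCCCCC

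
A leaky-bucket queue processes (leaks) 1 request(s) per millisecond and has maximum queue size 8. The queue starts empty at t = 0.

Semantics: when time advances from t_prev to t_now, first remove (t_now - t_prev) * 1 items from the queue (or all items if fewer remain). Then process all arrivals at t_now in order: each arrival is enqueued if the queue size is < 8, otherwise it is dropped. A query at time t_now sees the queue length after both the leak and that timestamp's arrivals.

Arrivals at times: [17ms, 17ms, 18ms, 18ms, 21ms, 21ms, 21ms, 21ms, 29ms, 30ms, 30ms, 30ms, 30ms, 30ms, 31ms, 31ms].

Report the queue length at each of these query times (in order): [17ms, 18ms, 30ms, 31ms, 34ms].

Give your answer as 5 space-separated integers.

Answer: 2 3 5 6 3

Derivation:
Queue lengths at query times:
  query t=17ms: backlog = 2
  query t=18ms: backlog = 3
  query t=30ms: backlog = 5
  query t=31ms: backlog = 6
  query t=34ms: backlog = 3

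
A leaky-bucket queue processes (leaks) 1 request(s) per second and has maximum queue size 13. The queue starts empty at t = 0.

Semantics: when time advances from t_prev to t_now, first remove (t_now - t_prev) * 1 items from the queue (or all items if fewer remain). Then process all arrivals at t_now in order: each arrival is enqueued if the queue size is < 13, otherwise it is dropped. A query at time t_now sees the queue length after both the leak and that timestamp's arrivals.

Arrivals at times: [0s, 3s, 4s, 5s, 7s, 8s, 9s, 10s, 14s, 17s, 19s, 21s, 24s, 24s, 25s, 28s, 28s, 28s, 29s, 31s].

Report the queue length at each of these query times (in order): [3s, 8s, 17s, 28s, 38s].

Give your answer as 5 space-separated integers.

Queue lengths at query times:
  query t=3s: backlog = 1
  query t=8s: backlog = 1
  query t=17s: backlog = 1
  query t=28s: backlog = 3
  query t=38s: backlog = 0

Answer: 1 1 1 3 0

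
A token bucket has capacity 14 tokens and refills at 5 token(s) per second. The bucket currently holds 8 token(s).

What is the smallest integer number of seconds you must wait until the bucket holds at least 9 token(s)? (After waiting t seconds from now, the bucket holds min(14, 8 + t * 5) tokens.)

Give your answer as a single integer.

Need 8 + t * 5 >= 9, so t >= 1/5.
Smallest integer t = ceil(1/5) = 1.

Answer: 1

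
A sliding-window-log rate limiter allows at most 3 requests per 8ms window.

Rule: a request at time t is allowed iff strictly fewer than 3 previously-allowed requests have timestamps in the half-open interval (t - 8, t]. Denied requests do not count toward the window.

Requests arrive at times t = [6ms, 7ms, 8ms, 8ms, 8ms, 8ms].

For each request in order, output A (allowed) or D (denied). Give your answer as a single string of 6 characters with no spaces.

Tracking allowed requests in the window:
  req#1 t=6ms: ALLOW
  req#2 t=7ms: ALLOW
  req#3 t=8ms: ALLOW
  req#4 t=8ms: DENY
  req#5 t=8ms: DENY
  req#6 t=8ms: DENY

Answer: AAADDD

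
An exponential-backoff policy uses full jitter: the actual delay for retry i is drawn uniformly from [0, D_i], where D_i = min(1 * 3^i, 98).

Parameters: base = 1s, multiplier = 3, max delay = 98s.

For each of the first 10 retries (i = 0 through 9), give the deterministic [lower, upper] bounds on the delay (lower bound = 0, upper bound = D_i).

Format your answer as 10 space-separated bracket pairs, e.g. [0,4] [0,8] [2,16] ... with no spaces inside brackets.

Computing bounds per retry:
  i=0: D_i=min(1*3^0,98)=1, bounds=[0,1]
  i=1: D_i=min(1*3^1,98)=3, bounds=[0,3]
  i=2: D_i=min(1*3^2,98)=9, bounds=[0,9]
  i=3: D_i=min(1*3^3,98)=27, bounds=[0,27]
  i=4: D_i=min(1*3^4,98)=81, bounds=[0,81]
  i=5: D_i=min(1*3^5,98)=98, bounds=[0,98]
  i=6: D_i=min(1*3^6,98)=98, bounds=[0,98]
  i=7: D_i=min(1*3^7,98)=98, bounds=[0,98]
  i=8: D_i=min(1*3^8,98)=98, bounds=[0,98]
  i=9: D_i=min(1*3^9,98)=98, bounds=[0,98]

Answer: [0,1] [0,3] [0,9] [0,27] [0,81] [0,98] [0,98] [0,98] [0,98] [0,98]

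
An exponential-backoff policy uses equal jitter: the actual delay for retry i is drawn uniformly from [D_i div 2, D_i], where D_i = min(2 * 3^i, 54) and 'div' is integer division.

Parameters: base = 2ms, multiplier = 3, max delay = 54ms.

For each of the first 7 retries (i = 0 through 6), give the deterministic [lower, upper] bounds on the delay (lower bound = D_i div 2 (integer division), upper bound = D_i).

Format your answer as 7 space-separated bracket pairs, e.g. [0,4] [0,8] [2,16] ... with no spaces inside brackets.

Computing bounds per retry:
  i=0: D_i=min(2*3^0,54)=2, bounds=[1,2]
  i=1: D_i=min(2*3^1,54)=6, bounds=[3,6]
  i=2: D_i=min(2*3^2,54)=18, bounds=[9,18]
  i=3: D_i=min(2*3^3,54)=54, bounds=[27,54]
  i=4: D_i=min(2*3^4,54)=54, bounds=[27,54]
  i=5: D_i=min(2*3^5,54)=54, bounds=[27,54]
  i=6: D_i=min(2*3^6,54)=54, bounds=[27,54]

Answer: [1,2] [3,6] [9,18] [27,54] [27,54] [27,54] [27,54]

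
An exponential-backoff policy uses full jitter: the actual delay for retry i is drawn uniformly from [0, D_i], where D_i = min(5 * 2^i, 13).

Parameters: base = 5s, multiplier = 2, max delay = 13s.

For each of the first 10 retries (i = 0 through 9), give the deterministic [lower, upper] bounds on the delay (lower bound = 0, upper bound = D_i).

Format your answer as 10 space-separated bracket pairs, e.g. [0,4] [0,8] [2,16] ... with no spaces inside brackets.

Answer: [0,5] [0,10] [0,13] [0,13] [0,13] [0,13] [0,13] [0,13] [0,13] [0,13]

Derivation:
Computing bounds per retry:
  i=0: D_i=min(5*2^0,13)=5, bounds=[0,5]
  i=1: D_i=min(5*2^1,13)=10, bounds=[0,10]
  i=2: D_i=min(5*2^2,13)=13, bounds=[0,13]
  i=3: D_i=min(5*2^3,13)=13, bounds=[0,13]
  i=4: D_i=min(5*2^4,13)=13, bounds=[0,13]
  i=5: D_i=min(5*2^5,13)=13, bounds=[0,13]
  i=6: D_i=min(5*2^6,13)=13, bounds=[0,13]
  i=7: D_i=min(5*2^7,13)=13, bounds=[0,13]
  i=8: D_i=min(5*2^8,13)=13, bounds=[0,13]
  i=9: D_i=min(5*2^9,13)=13, bounds=[0,13]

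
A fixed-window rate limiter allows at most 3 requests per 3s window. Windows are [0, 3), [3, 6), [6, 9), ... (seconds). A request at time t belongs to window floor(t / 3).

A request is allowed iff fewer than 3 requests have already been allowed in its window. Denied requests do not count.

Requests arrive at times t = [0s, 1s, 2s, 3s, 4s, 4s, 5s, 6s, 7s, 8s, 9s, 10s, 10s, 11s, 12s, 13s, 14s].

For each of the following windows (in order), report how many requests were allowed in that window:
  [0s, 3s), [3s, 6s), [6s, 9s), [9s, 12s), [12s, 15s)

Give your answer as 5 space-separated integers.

Processing requests:
  req#1 t=0s (window 0): ALLOW
  req#2 t=1s (window 0): ALLOW
  req#3 t=2s (window 0): ALLOW
  req#4 t=3s (window 1): ALLOW
  req#5 t=4s (window 1): ALLOW
  req#6 t=4s (window 1): ALLOW
  req#7 t=5s (window 1): DENY
  req#8 t=6s (window 2): ALLOW
  req#9 t=7s (window 2): ALLOW
  req#10 t=8s (window 2): ALLOW
  req#11 t=9s (window 3): ALLOW
  req#12 t=10s (window 3): ALLOW
  req#13 t=10s (window 3): ALLOW
  req#14 t=11s (window 3): DENY
  req#15 t=12s (window 4): ALLOW
  req#16 t=13s (window 4): ALLOW
  req#17 t=14s (window 4): ALLOW

Allowed counts by window: 3 3 3 3 3

Answer: 3 3 3 3 3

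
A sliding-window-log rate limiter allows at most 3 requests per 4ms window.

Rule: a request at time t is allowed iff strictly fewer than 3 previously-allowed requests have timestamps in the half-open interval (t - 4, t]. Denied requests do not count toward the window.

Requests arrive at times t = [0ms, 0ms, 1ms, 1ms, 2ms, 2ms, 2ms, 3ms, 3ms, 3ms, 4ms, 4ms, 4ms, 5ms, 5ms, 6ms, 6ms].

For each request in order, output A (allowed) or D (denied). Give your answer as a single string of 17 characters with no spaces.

Tracking allowed requests in the window:
  req#1 t=0ms: ALLOW
  req#2 t=0ms: ALLOW
  req#3 t=1ms: ALLOW
  req#4 t=1ms: DENY
  req#5 t=2ms: DENY
  req#6 t=2ms: DENY
  req#7 t=2ms: DENY
  req#8 t=3ms: DENY
  req#9 t=3ms: DENY
  req#10 t=3ms: DENY
  req#11 t=4ms: ALLOW
  req#12 t=4ms: ALLOW
  req#13 t=4ms: DENY
  req#14 t=5ms: ALLOW
  req#15 t=5ms: DENY
  req#16 t=6ms: DENY
  req#17 t=6ms: DENY

Answer: AAADDDDDDDAADADDD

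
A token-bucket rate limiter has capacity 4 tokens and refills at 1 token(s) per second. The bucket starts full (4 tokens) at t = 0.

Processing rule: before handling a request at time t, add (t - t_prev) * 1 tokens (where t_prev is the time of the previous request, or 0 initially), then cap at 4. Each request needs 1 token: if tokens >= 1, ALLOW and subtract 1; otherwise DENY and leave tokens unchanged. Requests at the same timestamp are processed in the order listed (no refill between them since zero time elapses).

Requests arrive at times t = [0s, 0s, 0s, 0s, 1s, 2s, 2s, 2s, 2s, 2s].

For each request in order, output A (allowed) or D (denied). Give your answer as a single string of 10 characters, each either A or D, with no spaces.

Answer: AAAAAADDDD

Derivation:
Simulating step by step:
  req#1 t=0s: ALLOW
  req#2 t=0s: ALLOW
  req#3 t=0s: ALLOW
  req#4 t=0s: ALLOW
  req#5 t=1s: ALLOW
  req#6 t=2s: ALLOW
  req#7 t=2s: DENY
  req#8 t=2s: DENY
  req#9 t=2s: DENY
  req#10 t=2s: DENY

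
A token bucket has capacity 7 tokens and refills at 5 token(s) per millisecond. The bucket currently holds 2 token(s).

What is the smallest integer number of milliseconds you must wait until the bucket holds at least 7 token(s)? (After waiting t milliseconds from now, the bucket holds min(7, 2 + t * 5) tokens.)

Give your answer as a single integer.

Answer: 1

Derivation:
Need 2 + t * 5 >= 7, so t >= 5/5.
Smallest integer t = ceil(5/5) = 1.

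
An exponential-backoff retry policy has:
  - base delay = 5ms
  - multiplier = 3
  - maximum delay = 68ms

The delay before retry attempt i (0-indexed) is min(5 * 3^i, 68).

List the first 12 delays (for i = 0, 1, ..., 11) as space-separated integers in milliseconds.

Computing each delay:
  i=0: min(5*3^0, 68) = 5
  i=1: min(5*3^1, 68) = 15
  i=2: min(5*3^2, 68) = 45
  i=3: min(5*3^3, 68) = 68
  i=4: min(5*3^4, 68) = 68
  i=5: min(5*3^5, 68) = 68
  i=6: min(5*3^6, 68) = 68
  i=7: min(5*3^7, 68) = 68
  i=8: min(5*3^8, 68) = 68
  i=9: min(5*3^9, 68) = 68
  i=10: min(5*3^10, 68) = 68
  i=11: min(5*3^11, 68) = 68

Answer: 5 15 45 68 68 68 68 68 68 68 68 68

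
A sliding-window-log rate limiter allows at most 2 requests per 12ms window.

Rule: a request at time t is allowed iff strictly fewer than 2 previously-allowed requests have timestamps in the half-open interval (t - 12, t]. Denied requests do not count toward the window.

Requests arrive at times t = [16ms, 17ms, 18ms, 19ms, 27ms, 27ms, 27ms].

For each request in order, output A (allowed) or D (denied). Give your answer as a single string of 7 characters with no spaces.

Tracking allowed requests in the window:
  req#1 t=16ms: ALLOW
  req#2 t=17ms: ALLOW
  req#3 t=18ms: DENY
  req#4 t=19ms: DENY
  req#5 t=27ms: DENY
  req#6 t=27ms: DENY
  req#7 t=27ms: DENY

Answer: AADDDDD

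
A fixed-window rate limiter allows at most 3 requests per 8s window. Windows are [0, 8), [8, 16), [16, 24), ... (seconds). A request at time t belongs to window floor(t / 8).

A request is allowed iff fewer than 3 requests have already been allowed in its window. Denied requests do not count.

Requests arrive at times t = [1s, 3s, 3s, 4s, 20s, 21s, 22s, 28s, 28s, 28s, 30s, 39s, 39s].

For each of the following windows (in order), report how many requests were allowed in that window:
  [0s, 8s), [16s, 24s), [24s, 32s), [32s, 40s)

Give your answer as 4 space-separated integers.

Answer: 3 3 3 2

Derivation:
Processing requests:
  req#1 t=1s (window 0): ALLOW
  req#2 t=3s (window 0): ALLOW
  req#3 t=3s (window 0): ALLOW
  req#4 t=4s (window 0): DENY
  req#5 t=20s (window 2): ALLOW
  req#6 t=21s (window 2): ALLOW
  req#7 t=22s (window 2): ALLOW
  req#8 t=28s (window 3): ALLOW
  req#9 t=28s (window 3): ALLOW
  req#10 t=28s (window 3): ALLOW
  req#11 t=30s (window 3): DENY
  req#12 t=39s (window 4): ALLOW
  req#13 t=39s (window 4): ALLOW

Allowed counts by window: 3 3 3 2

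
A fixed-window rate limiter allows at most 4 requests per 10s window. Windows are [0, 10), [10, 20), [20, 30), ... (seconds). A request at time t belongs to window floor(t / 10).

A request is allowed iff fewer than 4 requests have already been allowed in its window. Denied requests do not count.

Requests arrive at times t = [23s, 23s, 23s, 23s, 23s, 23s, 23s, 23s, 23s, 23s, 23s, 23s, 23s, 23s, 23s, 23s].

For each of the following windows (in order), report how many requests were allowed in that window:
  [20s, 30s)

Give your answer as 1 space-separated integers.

Processing requests:
  req#1 t=23s (window 2): ALLOW
  req#2 t=23s (window 2): ALLOW
  req#3 t=23s (window 2): ALLOW
  req#4 t=23s (window 2): ALLOW
  req#5 t=23s (window 2): DENY
  req#6 t=23s (window 2): DENY
  req#7 t=23s (window 2): DENY
  req#8 t=23s (window 2): DENY
  req#9 t=23s (window 2): DENY
  req#10 t=23s (window 2): DENY
  req#11 t=23s (window 2): DENY
  req#12 t=23s (window 2): DENY
  req#13 t=23s (window 2): DENY
  req#14 t=23s (window 2): DENY
  req#15 t=23s (window 2): DENY
  req#16 t=23s (window 2): DENY

Allowed counts by window: 4

Answer: 4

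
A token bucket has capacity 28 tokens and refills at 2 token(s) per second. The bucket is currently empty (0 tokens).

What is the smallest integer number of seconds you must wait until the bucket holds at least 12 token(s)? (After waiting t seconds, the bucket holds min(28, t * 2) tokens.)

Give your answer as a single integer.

Need t * 2 >= 12, so t >= 12/2.
Smallest integer t = ceil(12/2) = 6.

Answer: 6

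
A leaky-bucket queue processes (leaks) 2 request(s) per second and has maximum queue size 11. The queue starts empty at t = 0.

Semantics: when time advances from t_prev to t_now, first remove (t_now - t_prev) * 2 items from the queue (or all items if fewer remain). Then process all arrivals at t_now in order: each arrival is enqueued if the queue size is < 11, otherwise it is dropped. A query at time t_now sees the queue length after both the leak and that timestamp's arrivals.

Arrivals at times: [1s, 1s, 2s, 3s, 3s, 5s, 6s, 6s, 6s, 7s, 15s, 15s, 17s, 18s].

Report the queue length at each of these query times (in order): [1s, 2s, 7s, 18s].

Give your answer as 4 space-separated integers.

Queue lengths at query times:
  query t=1s: backlog = 2
  query t=2s: backlog = 1
  query t=7s: backlog = 2
  query t=18s: backlog = 1

Answer: 2 1 2 1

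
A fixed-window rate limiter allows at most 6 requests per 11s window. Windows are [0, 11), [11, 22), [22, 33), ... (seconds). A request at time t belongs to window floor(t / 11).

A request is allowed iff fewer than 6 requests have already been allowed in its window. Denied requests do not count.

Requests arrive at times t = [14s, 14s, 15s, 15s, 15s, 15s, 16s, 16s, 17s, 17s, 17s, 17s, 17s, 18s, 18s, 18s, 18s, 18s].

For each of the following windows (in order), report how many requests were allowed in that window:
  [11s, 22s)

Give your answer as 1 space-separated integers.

Processing requests:
  req#1 t=14s (window 1): ALLOW
  req#2 t=14s (window 1): ALLOW
  req#3 t=15s (window 1): ALLOW
  req#4 t=15s (window 1): ALLOW
  req#5 t=15s (window 1): ALLOW
  req#6 t=15s (window 1): ALLOW
  req#7 t=16s (window 1): DENY
  req#8 t=16s (window 1): DENY
  req#9 t=17s (window 1): DENY
  req#10 t=17s (window 1): DENY
  req#11 t=17s (window 1): DENY
  req#12 t=17s (window 1): DENY
  req#13 t=17s (window 1): DENY
  req#14 t=18s (window 1): DENY
  req#15 t=18s (window 1): DENY
  req#16 t=18s (window 1): DENY
  req#17 t=18s (window 1): DENY
  req#18 t=18s (window 1): DENY

Allowed counts by window: 6

Answer: 6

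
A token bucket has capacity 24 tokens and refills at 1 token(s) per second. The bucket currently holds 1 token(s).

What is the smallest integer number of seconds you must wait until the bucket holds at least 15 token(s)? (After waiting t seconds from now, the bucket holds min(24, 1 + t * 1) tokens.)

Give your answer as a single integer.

Need 1 + t * 1 >= 15, so t >= 14/1.
Smallest integer t = ceil(14/1) = 14.

Answer: 14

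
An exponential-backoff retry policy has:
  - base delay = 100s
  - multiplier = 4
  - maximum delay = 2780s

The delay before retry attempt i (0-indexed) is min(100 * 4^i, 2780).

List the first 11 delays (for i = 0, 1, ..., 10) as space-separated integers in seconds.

Computing each delay:
  i=0: min(100*4^0, 2780) = 100
  i=1: min(100*4^1, 2780) = 400
  i=2: min(100*4^2, 2780) = 1600
  i=3: min(100*4^3, 2780) = 2780
  i=4: min(100*4^4, 2780) = 2780
  i=5: min(100*4^5, 2780) = 2780
  i=6: min(100*4^6, 2780) = 2780
  i=7: min(100*4^7, 2780) = 2780
  i=8: min(100*4^8, 2780) = 2780
  i=9: min(100*4^9, 2780) = 2780
  i=10: min(100*4^10, 2780) = 2780

Answer: 100 400 1600 2780 2780 2780 2780 2780 2780 2780 2780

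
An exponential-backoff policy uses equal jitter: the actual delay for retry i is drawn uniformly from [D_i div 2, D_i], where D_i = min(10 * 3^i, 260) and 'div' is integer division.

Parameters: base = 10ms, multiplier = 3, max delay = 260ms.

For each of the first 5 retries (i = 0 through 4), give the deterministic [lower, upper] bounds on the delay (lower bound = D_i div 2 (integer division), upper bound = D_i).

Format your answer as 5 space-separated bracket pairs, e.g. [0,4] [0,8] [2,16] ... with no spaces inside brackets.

Answer: [5,10] [15,30] [45,90] [130,260] [130,260]

Derivation:
Computing bounds per retry:
  i=0: D_i=min(10*3^0,260)=10, bounds=[5,10]
  i=1: D_i=min(10*3^1,260)=30, bounds=[15,30]
  i=2: D_i=min(10*3^2,260)=90, bounds=[45,90]
  i=3: D_i=min(10*3^3,260)=260, bounds=[130,260]
  i=4: D_i=min(10*3^4,260)=260, bounds=[130,260]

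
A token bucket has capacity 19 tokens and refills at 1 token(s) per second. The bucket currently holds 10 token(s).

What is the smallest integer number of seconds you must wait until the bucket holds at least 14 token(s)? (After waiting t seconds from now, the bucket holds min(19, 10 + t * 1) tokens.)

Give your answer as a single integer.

Need 10 + t * 1 >= 14, so t >= 4/1.
Smallest integer t = ceil(4/1) = 4.

Answer: 4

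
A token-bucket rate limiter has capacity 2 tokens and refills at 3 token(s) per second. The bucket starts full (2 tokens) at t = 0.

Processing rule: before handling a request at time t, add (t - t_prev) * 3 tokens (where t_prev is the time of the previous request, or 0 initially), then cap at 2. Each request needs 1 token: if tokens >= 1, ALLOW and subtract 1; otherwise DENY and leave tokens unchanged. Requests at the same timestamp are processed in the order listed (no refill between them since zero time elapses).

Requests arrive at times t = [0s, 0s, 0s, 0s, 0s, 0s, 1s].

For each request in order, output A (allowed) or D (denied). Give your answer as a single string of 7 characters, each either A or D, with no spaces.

Answer: AADDDDA

Derivation:
Simulating step by step:
  req#1 t=0s: ALLOW
  req#2 t=0s: ALLOW
  req#3 t=0s: DENY
  req#4 t=0s: DENY
  req#5 t=0s: DENY
  req#6 t=0s: DENY
  req#7 t=1s: ALLOW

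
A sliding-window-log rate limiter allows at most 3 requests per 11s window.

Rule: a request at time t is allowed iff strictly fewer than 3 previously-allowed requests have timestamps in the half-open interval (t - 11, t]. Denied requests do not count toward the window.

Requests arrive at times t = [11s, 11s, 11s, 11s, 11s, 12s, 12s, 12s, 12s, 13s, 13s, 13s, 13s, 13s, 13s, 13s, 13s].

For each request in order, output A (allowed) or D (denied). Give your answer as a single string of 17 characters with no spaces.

Tracking allowed requests in the window:
  req#1 t=11s: ALLOW
  req#2 t=11s: ALLOW
  req#3 t=11s: ALLOW
  req#4 t=11s: DENY
  req#5 t=11s: DENY
  req#6 t=12s: DENY
  req#7 t=12s: DENY
  req#8 t=12s: DENY
  req#9 t=12s: DENY
  req#10 t=13s: DENY
  req#11 t=13s: DENY
  req#12 t=13s: DENY
  req#13 t=13s: DENY
  req#14 t=13s: DENY
  req#15 t=13s: DENY
  req#16 t=13s: DENY
  req#17 t=13s: DENY

Answer: AAADDDDDDDDDDDDDD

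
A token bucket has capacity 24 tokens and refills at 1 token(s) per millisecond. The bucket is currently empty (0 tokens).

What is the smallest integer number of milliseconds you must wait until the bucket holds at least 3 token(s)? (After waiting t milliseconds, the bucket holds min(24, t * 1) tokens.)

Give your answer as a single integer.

Need t * 1 >= 3, so t >= 3/1.
Smallest integer t = ceil(3/1) = 3.

Answer: 3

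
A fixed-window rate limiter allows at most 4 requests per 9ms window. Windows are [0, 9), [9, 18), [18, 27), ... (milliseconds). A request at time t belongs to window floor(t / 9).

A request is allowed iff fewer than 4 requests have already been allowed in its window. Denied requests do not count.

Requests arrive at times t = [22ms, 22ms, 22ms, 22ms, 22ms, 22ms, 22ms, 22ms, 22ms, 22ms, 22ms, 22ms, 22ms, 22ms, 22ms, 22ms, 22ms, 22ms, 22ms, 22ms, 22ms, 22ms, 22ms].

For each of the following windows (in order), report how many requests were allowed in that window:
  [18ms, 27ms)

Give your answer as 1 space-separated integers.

Answer: 4

Derivation:
Processing requests:
  req#1 t=22ms (window 2): ALLOW
  req#2 t=22ms (window 2): ALLOW
  req#3 t=22ms (window 2): ALLOW
  req#4 t=22ms (window 2): ALLOW
  req#5 t=22ms (window 2): DENY
  req#6 t=22ms (window 2): DENY
  req#7 t=22ms (window 2): DENY
  req#8 t=22ms (window 2): DENY
  req#9 t=22ms (window 2): DENY
  req#10 t=22ms (window 2): DENY
  req#11 t=22ms (window 2): DENY
  req#12 t=22ms (window 2): DENY
  req#13 t=22ms (window 2): DENY
  req#14 t=22ms (window 2): DENY
  req#15 t=22ms (window 2): DENY
  req#16 t=22ms (window 2): DENY
  req#17 t=22ms (window 2): DENY
  req#18 t=22ms (window 2): DENY
  req#19 t=22ms (window 2): DENY
  req#20 t=22ms (window 2): DENY
  req#21 t=22ms (window 2): DENY
  req#22 t=22ms (window 2): DENY
  req#23 t=22ms (window 2): DENY

Allowed counts by window: 4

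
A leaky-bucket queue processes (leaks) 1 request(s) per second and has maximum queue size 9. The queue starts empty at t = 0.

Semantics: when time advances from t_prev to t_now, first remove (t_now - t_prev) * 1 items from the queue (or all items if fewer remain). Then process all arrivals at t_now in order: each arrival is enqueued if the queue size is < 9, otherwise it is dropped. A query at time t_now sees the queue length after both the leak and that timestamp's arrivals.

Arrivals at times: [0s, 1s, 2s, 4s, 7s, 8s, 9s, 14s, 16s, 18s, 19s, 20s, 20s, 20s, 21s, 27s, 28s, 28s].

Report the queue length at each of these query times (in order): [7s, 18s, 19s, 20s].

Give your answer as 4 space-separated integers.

Answer: 1 1 1 3

Derivation:
Queue lengths at query times:
  query t=7s: backlog = 1
  query t=18s: backlog = 1
  query t=19s: backlog = 1
  query t=20s: backlog = 3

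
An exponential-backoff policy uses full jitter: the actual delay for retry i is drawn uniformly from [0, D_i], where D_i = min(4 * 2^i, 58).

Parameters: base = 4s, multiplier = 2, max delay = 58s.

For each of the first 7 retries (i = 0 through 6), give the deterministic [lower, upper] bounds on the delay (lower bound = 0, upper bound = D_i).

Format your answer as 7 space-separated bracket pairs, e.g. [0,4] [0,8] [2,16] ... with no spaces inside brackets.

Answer: [0,4] [0,8] [0,16] [0,32] [0,58] [0,58] [0,58]

Derivation:
Computing bounds per retry:
  i=0: D_i=min(4*2^0,58)=4, bounds=[0,4]
  i=1: D_i=min(4*2^1,58)=8, bounds=[0,8]
  i=2: D_i=min(4*2^2,58)=16, bounds=[0,16]
  i=3: D_i=min(4*2^3,58)=32, bounds=[0,32]
  i=4: D_i=min(4*2^4,58)=58, bounds=[0,58]
  i=5: D_i=min(4*2^5,58)=58, bounds=[0,58]
  i=6: D_i=min(4*2^6,58)=58, bounds=[0,58]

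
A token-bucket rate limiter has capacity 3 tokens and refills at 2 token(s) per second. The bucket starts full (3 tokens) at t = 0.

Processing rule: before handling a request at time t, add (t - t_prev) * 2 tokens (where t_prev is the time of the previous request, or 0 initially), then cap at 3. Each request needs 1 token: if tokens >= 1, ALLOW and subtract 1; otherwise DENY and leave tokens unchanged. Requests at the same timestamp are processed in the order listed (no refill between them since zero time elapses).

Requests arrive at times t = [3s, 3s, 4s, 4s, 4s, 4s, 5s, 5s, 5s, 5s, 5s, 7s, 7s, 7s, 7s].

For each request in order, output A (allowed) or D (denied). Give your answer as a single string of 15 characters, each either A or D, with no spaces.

Simulating step by step:
  req#1 t=3s: ALLOW
  req#2 t=3s: ALLOW
  req#3 t=4s: ALLOW
  req#4 t=4s: ALLOW
  req#5 t=4s: ALLOW
  req#6 t=4s: DENY
  req#7 t=5s: ALLOW
  req#8 t=5s: ALLOW
  req#9 t=5s: DENY
  req#10 t=5s: DENY
  req#11 t=5s: DENY
  req#12 t=7s: ALLOW
  req#13 t=7s: ALLOW
  req#14 t=7s: ALLOW
  req#15 t=7s: DENY

Answer: AAAAADAADDDAAAD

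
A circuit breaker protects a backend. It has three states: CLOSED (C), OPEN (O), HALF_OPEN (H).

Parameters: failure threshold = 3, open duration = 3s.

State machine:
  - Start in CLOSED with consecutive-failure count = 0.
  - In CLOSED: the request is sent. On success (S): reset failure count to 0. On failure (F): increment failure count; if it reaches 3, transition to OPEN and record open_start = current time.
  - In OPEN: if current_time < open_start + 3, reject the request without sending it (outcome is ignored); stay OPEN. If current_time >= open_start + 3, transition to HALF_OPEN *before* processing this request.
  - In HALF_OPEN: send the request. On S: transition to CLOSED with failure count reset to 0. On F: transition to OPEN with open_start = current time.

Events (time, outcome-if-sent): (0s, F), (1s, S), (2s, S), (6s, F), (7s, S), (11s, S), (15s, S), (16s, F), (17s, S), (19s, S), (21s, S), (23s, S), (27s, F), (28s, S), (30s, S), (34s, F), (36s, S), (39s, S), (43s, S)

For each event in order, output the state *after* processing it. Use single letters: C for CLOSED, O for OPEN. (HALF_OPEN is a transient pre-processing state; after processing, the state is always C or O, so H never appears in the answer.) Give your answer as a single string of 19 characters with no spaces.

Answer: CCCCCCCCCCCCCCCCCCC

Derivation:
State after each event:
  event#1 t=0s outcome=F: state=CLOSED
  event#2 t=1s outcome=S: state=CLOSED
  event#3 t=2s outcome=S: state=CLOSED
  event#4 t=6s outcome=F: state=CLOSED
  event#5 t=7s outcome=S: state=CLOSED
  event#6 t=11s outcome=S: state=CLOSED
  event#7 t=15s outcome=S: state=CLOSED
  event#8 t=16s outcome=F: state=CLOSED
  event#9 t=17s outcome=S: state=CLOSED
  event#10 t=19s outcome=S: state=CLOSED
  event#11 t=21s outcome=S: state=CLOSED
  event#12 t=23s outcome=S: state=CLOSED
  event#13 t=27s outcome=F: state=CLOSED
  event#14 t=28s outcome=S: state=CLOSED
  event#15 t=30s outcome=S: state=CLOSED
  event#16 t=34s outcome=F: state=CLOSED
  event#17 t=36s outcome=S: state=CLOSED
  event#18 t=39s outcome=S: state=CLOSED
  event#19 t=43s outcome=S: state=CLOSED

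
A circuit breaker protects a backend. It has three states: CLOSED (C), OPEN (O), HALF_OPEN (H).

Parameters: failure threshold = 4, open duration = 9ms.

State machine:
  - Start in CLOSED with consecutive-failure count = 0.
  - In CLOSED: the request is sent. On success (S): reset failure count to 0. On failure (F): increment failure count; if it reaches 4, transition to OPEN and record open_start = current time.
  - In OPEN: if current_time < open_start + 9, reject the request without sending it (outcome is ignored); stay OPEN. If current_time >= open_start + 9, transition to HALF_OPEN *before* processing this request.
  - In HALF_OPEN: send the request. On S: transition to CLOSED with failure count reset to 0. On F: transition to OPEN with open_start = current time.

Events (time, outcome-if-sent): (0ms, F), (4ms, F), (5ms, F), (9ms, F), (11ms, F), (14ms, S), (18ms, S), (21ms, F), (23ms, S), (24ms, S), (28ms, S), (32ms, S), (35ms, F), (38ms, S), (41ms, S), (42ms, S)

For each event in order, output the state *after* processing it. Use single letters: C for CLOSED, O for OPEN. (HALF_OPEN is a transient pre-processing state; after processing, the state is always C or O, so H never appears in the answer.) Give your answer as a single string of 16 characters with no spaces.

State after each event:
  event#1 t=0ms outcome=F: state=CLOSED
  event#2 t=4ms outcome=F: state=CLOSED
  event#3 t=5ms outcome=F: state=CLOSED
  event#4 t=9ms outcome=F: state=OPEN
  event#5 t=11ms outcome=F: state=OPEN
  event#6 t=14ms outcome=S: state=OPEN
  event#7 t=18ms outcome=S: state=CLOSED
  event#8 t=21ms outcome=F: state=CLOSED
  event#9 t=23ms outcome=S: state=CLOSED
  event#10 t=24ms outcome=S: state=CLOSED
  event#11 t=28ms outcome=S: state=CLOSED
  event#12 t=32ms outcome=S: state=CLOSED
  event#13 t=35ms outcome=F: state=CLOSED
  event#14 t=38ms outcome=S: state=CLOSED
  event#15 t=41ms outcome=S: state=CLOSED
  event#16 t=42ms outcome=S: state=CLOSED

Answer: CCCOOOCCCCCCCCCC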